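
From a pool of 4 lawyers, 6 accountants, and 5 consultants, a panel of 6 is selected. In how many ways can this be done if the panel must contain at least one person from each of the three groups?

4250

Unrestricted: C(15,6) = 5005 ways to pick any 6 of the 15.
Selections missing a whole group: no lawyers → C(11,6) = 462; no accountants → C(9,6) = 84; no consultants → C(10,6) = 210.
Add back selections omitting two groups (i.e. drawn from a single group): C(4,6) + C(6,6) + C(5,6) = 1.
By inclusion–exclusion: 5005 − 756 + 1 = 4250.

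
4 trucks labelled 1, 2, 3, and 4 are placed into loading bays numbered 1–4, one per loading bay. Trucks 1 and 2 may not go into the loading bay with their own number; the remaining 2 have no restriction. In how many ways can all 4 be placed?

14

Let Aᵢ (for i ∈ {1, 2}) be the placements that put truck i in its forbidden loading bay. Any j of these fix j positions, leaving (4−j)! ways to fill the rest, and there are C(2,j) ways to pick which j.
By inclusion–exclusion, the number of valid placements is Σ_{j=0}^{2} (−1)^j C(2,j)·(4−j)!.
Computing: 24 − 12 + 2 = 14.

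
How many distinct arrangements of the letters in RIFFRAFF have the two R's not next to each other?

630

There are 8!/(4!·2!) = 840 arrangements of RIFFRAFF in total.
Arrangements with the R's together: treat RR as one letter, giving (7)!/(4!) = 210.
Hence 840 − 210 = 630.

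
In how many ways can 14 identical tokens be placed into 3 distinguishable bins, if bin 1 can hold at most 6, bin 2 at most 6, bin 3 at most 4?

6

By stars and bars, unrestricted non-negative solutions to x_1+…+x_3 = 14 number C(14+2,2) = 120.
Subtract solutions that violate a single cap (substitute x_i' = x_i − (cap_i+1)): x_1 ≥ 7 gives C(9,2) = 36; x_2 ≥ 7 gives C(9,2) = 36; x_3 ≥ 5 gives C(11,2) = 55. Together 127.
Add back pairs where two caps are both exceeded: 1 + 6 + 6 = 13.
By inclusion–exclusion the count is 120 − 127 + 13 = 6.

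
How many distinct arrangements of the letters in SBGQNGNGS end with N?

3360

Fix N in the last position and arrange the remaining 8 letters.
Those 8 letters have G appearing 3 times and S appearing twice, giving (8)!/(3!·2!) = 3360.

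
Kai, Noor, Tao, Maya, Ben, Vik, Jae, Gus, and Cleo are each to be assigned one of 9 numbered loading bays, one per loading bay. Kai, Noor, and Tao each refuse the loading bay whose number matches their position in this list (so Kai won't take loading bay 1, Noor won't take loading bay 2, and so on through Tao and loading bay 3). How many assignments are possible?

256320

Let Aᵢ (for i ∈ {1, 2, 3}) be the placements that put person i in their forbidden loading bay. Any j of these fix j positions, leaving (9−j)! ways to fill the rest, and there are C(3,j) ways to pick which j.
By inclusion–exclusion, the number of valid placements is Σ_{j=0}^{3} (−1)^j C(3,j)·(9−j)!.
Computing: 362880 − 120960 + 15120 − 720 = 256320.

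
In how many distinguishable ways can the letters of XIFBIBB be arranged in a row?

420

Letter multiplicities in XIFBIBB: B×3, F×1, I×2, X×1.
Dividing 7! = 5040 by 3!·2! = 12 for the repeated letters gives 420.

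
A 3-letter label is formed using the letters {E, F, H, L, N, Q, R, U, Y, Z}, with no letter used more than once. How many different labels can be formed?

Choose and order 3 of the 10 symbols: the first letter has 10 options, the next 9, then 8.
10 × 9 × 8 = 720.

720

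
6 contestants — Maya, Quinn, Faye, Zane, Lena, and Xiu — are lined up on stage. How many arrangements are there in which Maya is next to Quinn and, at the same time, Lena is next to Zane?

Treat {Maya,Quinn} as one block (2 orders) and {Lena,Zane} as another (2 orders).
That leaves 4 units to arrange: 2 × 2 × 4! = 4 × 24 = 96.

96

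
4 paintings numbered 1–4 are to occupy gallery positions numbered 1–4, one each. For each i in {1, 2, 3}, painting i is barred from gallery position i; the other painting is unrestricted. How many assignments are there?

11

Let Aᵢ (for i ∈ {1, 2, 3}) be the placements that put painting i in its forbidden gallery position. Any j of these fix j positions, leaving (4−j)! ways to fill the rest, and there are C(3,j) ways to pick which j.
By inclusion–exclusion, the number of valid placements is Σ_{j=0}^{3} (−1)^j C(3,j)·(4−j)!.
Computing: 24 − 18 + 6 − 1 = 11.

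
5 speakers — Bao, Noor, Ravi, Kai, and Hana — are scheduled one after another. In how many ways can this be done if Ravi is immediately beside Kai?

Glue Ravi and Kai into one block (2 internal orders), leaving 4 units to arrange in a row.
That gives 2 × 4! = 2 × 24 = 48.

48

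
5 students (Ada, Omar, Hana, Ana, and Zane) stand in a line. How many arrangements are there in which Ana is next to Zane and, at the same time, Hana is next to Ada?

Treat {Ana,Zane} as one block (2 orders) and {Hana,Ada} as another (2 orders).
That leaves 3 units to arrange: 2 × 2 × 3! = 4 × 6 = 24.

24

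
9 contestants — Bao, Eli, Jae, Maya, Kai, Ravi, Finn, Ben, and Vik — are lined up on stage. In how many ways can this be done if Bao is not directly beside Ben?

282240

There are 9! = 362880 arrangements in all. If Bao and Ben are adjacent, merging them into one block gives 2·(8)! = 80640 arrangements.
Complementary counting: 362880 − 80640 = 282240.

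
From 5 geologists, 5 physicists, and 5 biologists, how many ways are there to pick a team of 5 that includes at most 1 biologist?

Split by how many biologists are chosen (0 through 1).
Sum: C(5,0)·C(10,5) + C(5,1)·C(10,4) = 252 + 1050 = 1302.

1302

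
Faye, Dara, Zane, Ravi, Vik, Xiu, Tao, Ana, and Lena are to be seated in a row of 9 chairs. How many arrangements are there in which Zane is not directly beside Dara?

There are 9! = 362880 arrangements in all. If Zane and Dara are adjacent, merging them into one block gives 2·(8)! = 80640 arrangements.
So 362880 − 80640 = 282240 arrangements keep them apart.

282240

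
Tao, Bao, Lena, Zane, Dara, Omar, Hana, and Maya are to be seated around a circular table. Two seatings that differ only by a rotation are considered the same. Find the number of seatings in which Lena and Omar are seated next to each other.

Treat {Lena, Omar} as one unit (2 internal orders) and seat the resulting 7 units around the table: (6)! circular arrangements.
So 2 × (6)! = 2 × 720 = 1440.

1440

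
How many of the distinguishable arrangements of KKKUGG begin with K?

30

With the first slot taken by K, it remains to arrange the other 5 letters (KKUGG).
Those 5 letters have G appearing twice and K appearing twice, giving (5)!/(2!·2!) = 30.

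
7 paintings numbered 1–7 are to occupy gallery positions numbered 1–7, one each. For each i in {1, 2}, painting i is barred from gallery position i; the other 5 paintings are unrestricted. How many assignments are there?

3720

Let Aᵢ (for i ∈ {1, 2}) be the placements that put painting i in its forbidden gallery position. Any j of these fix j positions, leaving (7−j)! ways to fill the rest, and there are C(2,j) ways to pick which j.
By inclusion–exclusion, the number of valid placements is Σ_{j=0}^{2} (−1)^j C(2,j)·(7−j)!.
Computing: 5040 − 1440 + 120 = 3720.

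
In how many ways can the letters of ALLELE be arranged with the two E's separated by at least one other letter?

40

There are 6!/(3!·2!) = 60 arrangements of ALLELE in total.
Arrangements with the E's together: treat EE as one letter, giving (5)!/(3!) = 20.
Hence 60 − 20 = 40.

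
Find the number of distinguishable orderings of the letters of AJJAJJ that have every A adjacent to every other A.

5

Treat the 2 copies of A as a single block. The multiset to arrange is then {AA, J, J, J, J}, 5 items in all.
That gives (5)!/(4!) = 5 arrangements.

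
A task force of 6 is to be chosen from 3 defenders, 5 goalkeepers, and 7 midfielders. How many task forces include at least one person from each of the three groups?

Total 6-person selections from all 15: C(15,6) = 5005.
Selections missing a whole group: no defenders → C(12,6) = 924; no goalkeepers → C(10,6) = 210; no midfielders → C(8,6) = 28.
Add back selections omitting two groups (i.e. drawn from a single group): C(3,6) + C(5,6) + C(7,6) = 7.
By inclusion–exclusion: 5005 − 1162 + 7 = 3850.

3850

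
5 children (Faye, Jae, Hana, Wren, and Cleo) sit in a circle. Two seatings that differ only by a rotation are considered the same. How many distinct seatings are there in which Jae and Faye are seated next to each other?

12

Glue Jae and Faye into a block (2 internal orders). Seating 4 units around a circle gives (3)! arrangements.
So 2 × (3)! = 2 × 6 = 12.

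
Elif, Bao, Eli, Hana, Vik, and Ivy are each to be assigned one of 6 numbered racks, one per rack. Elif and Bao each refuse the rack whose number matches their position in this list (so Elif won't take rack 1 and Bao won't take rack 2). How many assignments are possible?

504

Let Aᵢ (for i ∈ {1, 2}) be the placements that put person i in their forbidden rack. Any j of these fix j positions, leaving (6−j)! ways to fill the rest, and there are C(2,j) ways to pick which j.
By inclusion–exclusion, the number of valid placements is Σ_{j=0}^{2} (−1)^j C(2,j)·(6−j)!.
Computing: 720 − 240 + 24 = 504.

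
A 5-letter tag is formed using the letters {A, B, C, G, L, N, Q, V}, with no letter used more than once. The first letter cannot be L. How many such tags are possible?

5880

The first letter has 8−1 = 7 choices (anything except L).
The remaining 4 letters are filled from the other 7 symbols without repetition: 7 × 6 × 5 × 4 = 840.
Total: 7 × 840 = 5880.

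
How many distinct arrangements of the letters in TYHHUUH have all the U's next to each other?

120

Treat the 2 copies of U as a single block. The multiset to arrange is then {UU, H, H, H, T, Y}, 6 items in all.
That gives (6)!/(3!) = 120 arrangements.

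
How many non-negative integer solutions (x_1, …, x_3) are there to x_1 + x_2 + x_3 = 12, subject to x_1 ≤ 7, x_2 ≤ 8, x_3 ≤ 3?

22

Without the upper bounds there are C(14,2) = 91 ways to split 12 among 3 variables.
Subtract solutions that violate a single cap (substitute x_i' = x_i − (cap_i+1)): x_1 ≥ 8 gives C(6,2) = 15; x_2 ≥ 9 gives C(5,2) = 10; x_3 ≥ 4 gives C(10,2) = 45. Together 70.
Add back pairs where two caps are both exceeded: 0 + 1 + 0 = 1.
By inclusion–exclusion the count is 91 − 70 + 1 = 22.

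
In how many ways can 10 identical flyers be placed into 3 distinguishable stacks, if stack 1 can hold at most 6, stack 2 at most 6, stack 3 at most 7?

40

By stars and bars, unrestricted non-negative solutions to x_1+…+x_3 = 10 number C(10+2,2) = 66.
Subtract solutions that violate a single cap (substitute x_i' = x_i − (cap_i+1)): x_1 ≥ 7 gives C(5,2) = 10; x_2 ≥ 7 gives C(5,2) = 10; x_3 ≥ 8 gives C(4,2) = 6. Together 26.
No two caps can be exceeded simultaneously, so the pair terms are all 0.
By inclusion–exclusion the count is 66 − 26 + 0 = 40.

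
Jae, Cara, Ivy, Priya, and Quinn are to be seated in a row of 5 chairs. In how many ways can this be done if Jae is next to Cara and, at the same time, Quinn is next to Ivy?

24

Treat {Jae,Cara} as one block (2 orders) and {Quinn,Ivy} as another (2 orders).
That leaves 3 units to arrange: 2 × 2 × 3! = 4 × 6 = 24.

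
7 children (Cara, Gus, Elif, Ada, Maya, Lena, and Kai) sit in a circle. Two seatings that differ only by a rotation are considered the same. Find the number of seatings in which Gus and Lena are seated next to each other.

240

Treat {Gus, Lena} as one unit (2 internal orders) and seat the resulting 6 units around the table: (5)! circular arrangements.
So 2 × (5)! = 2 × 120 = 240.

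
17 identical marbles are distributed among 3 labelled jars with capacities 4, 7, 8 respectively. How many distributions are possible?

6

Without the upper bounds there are C(19,2) = 171 ways to split 17 among 3 jars.
Subtract solutions that violate a single cap (substitute x_i' = x_i − (cap_i+1)): x_1 ≥ 5 gives C(14,2) = 91; x_2 ≥ 8 gives C(11,2) = 55; x_3 ≥ 9 gives C(10,2) = 45. Together 191.
Add back pairs where two caps are both exceeded: 15 + 10 + 1 = 26.
By inclusion–exclusion the count is 171 − 191 + 26 = 6.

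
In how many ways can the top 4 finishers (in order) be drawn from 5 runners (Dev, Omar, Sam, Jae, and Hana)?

This is an ordered selection of 4 from 5: P(5,4).
That gives 5 × 4 × 3 × 2 = 120.

120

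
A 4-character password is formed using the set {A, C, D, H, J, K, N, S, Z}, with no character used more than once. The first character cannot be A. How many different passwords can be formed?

2688

The first character has 9−1 = 8 choices (anything except A).
The remaining 3 characters are filled from the other 8 symbols without repetition: 8 × 7 × 6 = 336.
Total: 8 × 336 = 2688.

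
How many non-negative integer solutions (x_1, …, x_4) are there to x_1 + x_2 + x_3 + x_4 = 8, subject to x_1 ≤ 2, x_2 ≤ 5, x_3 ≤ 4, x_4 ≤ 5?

70

Ignoring the caps, the number of non-negative solutions to x_1+…+x_4 = 8 is C(11,3) = 165.
Subtract solutions that violate a single cap (substitute x_i' = x_i − (cap_i+1)): x_1 ≥ 3 gives C(8,3) = 56; x_2 ≥ 6 gives C(5,3) = 10; x_3 ≥ 5 gives C(6,3) = 20; x_4 ≥ 6 gives C(5,3) = 10. Together 96.
Add back pairs where two caps are both exceeded: 0 + 1 + 0 + 0 + 0 + 0 = 1.
By inclusion–exclusion the count is 165 − 96 + 1 = 70.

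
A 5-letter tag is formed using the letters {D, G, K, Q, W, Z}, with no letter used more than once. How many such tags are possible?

720

With no repetition, fill the 5 letters in order: 6 choices, then 5, down to 2.
That product is 6 × 5 × 4 × 3 × 2 = 720.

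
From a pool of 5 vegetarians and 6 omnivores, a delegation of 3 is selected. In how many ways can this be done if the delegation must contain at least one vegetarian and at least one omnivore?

Total 3-person selections from all 11: C(11,3) = 165.
Subtract selections that omit an entire group: no vegetarians → C(6,3) = 20; no omnivores → C(5,3) = 10.
Both groups omitted at once is impossible, so 165 − 30 = 135.

135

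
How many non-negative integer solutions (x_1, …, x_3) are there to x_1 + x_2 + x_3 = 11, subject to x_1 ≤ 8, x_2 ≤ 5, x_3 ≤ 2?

12

By stars and bars, unrestricted non-negative solutions to x_1+…+x_3 = 11 number C(11+2,2) = 78.
Subtract solutions that violate a single cap (substitute x_i' = x_i − (cap_i+1)): x_1 ≥ 9 gives C(4,2) = 6; x_2 ≥ 6 gives C(7,2) = 21; x_3 ≥ 3 gives C(10,2) = 45. Together 72.
Add back pairs where two caps are both exceeded: 0 + 0 + 6 = 6.
By inclusion–exclusion the count is 78 − 72 + 6 = 12.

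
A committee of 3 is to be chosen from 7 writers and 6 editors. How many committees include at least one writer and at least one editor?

Unrestricted: C(13,3) = 286 ways to pick any 3 of the 13.
Selections missing a whole group: no writers → C(6,3) = 20; no editors → C(7,3) = 35.
Both groups omitted at once is impossible, so 286 − 55 = 231.

231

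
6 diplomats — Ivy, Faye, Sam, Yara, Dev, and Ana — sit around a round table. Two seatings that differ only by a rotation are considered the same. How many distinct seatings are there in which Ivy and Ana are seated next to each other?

Glue Ivy and Ana into a block (2 internal orders). Seating 5 units around a circle gives (4)! arrangements.
So 2 × (4)! = 2 × 24 = 48.

48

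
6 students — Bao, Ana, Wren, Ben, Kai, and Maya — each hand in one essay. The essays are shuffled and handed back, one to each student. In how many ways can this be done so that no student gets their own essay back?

265

This is the derangement count D_6: permutations of 6 items with no fixed point.
By inclusion–exclusion this is Σ_{j=0}^{6} (−1)^j C(6,j)·(6−j)!.
Computing: 720 − 720 + 360 − 120 + 30 − 6 + 1 = 265.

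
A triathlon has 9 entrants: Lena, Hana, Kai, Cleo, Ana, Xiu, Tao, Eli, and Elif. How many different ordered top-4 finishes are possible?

There are 9 choices for 1st place, 8 for 2nd, and so on down to 6 for position 4.
That gives 9 × 8 × 7 × 6 = 3024.

3024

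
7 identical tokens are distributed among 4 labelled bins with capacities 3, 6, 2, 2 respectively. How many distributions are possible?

Without the upper bounds there are C(10,3) = 120 ways to split 7 among 4 bins.
Subtract solutions that violate a single cap (substitute x_i' = x_i − (cap_i+1)): x_1 ≥ 4 gives C(6,3) = 20; x_2 ≥ 7 gives C(3,3) = 1; x_3 ≥ 3 gives C(7,3) = 35; x_4 ≥ 3 gives C(7,3) = 35. Together 91.
Add back pairs where two caps are both exceeded: 0 + 1 + 1 + 0 + 0 + 4 = 6.
By inclusion–exclusion the count is 120 − 91 + 6 = 35.

35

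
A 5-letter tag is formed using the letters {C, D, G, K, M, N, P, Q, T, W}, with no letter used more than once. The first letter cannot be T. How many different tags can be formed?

The first letter has 10−1 = 9 choices (anything except T).
The remaining 4 letters are filled from the other 9 symbols without repetition: 9 × 8 × 7 × 6 = 3024.
Total: 9 × 3024 = 27216.

27216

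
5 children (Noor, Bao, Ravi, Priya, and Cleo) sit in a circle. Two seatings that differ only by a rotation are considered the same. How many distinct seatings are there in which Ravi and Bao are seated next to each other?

12

Glue Ravi and Bao into a block (2 internal orders). Seating 4 units around a circle gives (3)! arrangements.
So 2 × (3)! = 2 × 6 = 12.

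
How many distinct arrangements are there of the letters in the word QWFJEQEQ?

Letter multiplicities in QWFJEQEQ: E×2, F×1, J×1, Q×3, W×1.
Dividing 8! = 40320 by 3!·2! = 12 for the repeated letters gives 3360.

3360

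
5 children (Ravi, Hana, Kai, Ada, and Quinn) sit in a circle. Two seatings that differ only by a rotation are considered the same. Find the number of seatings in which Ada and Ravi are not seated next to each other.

All circular seatings of 5 people number (4)! = 24.
Seatings with Ada beside Ravi: treat them as a block with 2 internal orders, giving 2 × (3)! = 12.
Subtracting, 24 − 12 = 12.

12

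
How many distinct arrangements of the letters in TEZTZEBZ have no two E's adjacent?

Total arrangements of TEZTZEBZ: 8!/(3!·2!·2!) = 1680.
If the two E's are adjacent, glue them into one block, leaving 7 items to arrange: (7)!/(3!·2!) = 420 ways.
Subtracting, 1680 − 420 = 1260 arrangements keep the E's apart.

1260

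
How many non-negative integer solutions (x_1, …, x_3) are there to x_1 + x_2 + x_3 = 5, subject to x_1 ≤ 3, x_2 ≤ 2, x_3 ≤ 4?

11

By stars and bars, unrestricted non-negative solutions to x_1+…+x_3 = 5 number C(5+2,2) = 21.
Subtract solutions that violate a single cap (substitute x_i' = x_i − (cap_i+1)): x_1 ≥ 4 gives C(3,2) = 3; x_2 ≥ 3 gives C(4,2) = 6; x_3 ≥ 5 gives C(2,2) = 1. Together 10.
No two caps can be exceeded simultaneously, so the pair terms are all 0.
By inclusion–exclusion the count is 21 − 10 + 0 = 11.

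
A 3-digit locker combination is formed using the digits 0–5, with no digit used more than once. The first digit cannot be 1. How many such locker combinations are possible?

The first digit has 6−1 = 5 choices (anything except 1).
The remaining 2 digits are filled from the other 5 symbols without repetition: 5 × 4 = 20.
Total: 5 × 20 = 100.

100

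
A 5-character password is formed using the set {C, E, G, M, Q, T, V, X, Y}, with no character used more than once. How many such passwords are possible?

Choose and order 5 of the 9 symbols: the first character has 9 options, the next 8, and so on down to 5.
9 × 8 × 7 × 6 × 5 = 15120.

15120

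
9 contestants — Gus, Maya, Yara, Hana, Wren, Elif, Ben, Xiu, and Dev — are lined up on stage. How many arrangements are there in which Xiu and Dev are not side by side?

There are 9! = 362880 arrangements in all. If Xiu and Dev are adjacent, merging them into one block gives 2·(8)! = 80640 arrangements.
So 362880 − 80640 = 282240 arrangements keep them apart.

282240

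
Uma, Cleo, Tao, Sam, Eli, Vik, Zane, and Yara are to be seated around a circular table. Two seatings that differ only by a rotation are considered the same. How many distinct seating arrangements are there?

Fix one person's seat to break rotational symmetry; the remaining 7 people can be arranged in (7)! = 5040 ways.

5040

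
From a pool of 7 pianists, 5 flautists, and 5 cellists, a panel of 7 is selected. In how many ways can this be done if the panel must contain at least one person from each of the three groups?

17745

With no constraint there are C(17,7) = 19448 possible selections.
Selections missing a whole group: no pianists → C(10,7) = 120; no flautists → C(12,7) = 792; no cellists → C(12,7) = 792.
Add back selections omitting two groups (i.e. drawn from a single group): C(7,7) + C(5,7) + C(5,7) = 1.
By inclusion–exclusion: 19448 − 1704 + 1 = 17745.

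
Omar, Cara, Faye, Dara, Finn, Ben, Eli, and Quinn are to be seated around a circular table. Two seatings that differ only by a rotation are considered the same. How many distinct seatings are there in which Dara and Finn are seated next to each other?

1440

Glue Dara and Finn into a block (2 internal orders). Seating 7 units around a circle gives (6)! arrangements.
So 2 × (6)! = 2 × 720 = 1440.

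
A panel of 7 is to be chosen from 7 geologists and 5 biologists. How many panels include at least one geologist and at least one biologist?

Total 7-person selections from all 12: C(12,7) = 792.
Subtract selections that omit an entire group: no geologists → C(5,7) = 0; no biologists → C(7,7) = 1.
Both groups omitted at once is impossible, so 792 − 1 = 791.

791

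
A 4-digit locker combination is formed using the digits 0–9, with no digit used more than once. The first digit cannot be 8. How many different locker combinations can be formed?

4536

The first digit has 10−1 = 9 choices (anything except 8).
The remaining 3 digits are filled from the other 9 symbols without repetition: 9 × 8 × 7 = 504.
Total: 9 × 504 = 4536.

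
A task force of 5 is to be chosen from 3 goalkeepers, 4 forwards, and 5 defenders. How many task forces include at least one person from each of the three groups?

Total 5-person selections from all 12: C(12,5) = 792.
Selections missing a whole group: no goalkeepers → C(9,5) = 126; no forwards → C(8,5) = 56; no defenders → C(7,5) = 21.
Add back selections omitting two groups (i.e. drawn from a single group): C(3,5) + C(4,5) + C(5,5) = 1.
By inclusion–exclusion: 792 − 203 + 1 = 590.

590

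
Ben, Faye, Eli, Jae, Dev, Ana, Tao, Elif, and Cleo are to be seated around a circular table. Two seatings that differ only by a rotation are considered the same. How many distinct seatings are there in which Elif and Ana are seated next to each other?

Glue Elif and Ana into a block (2 internal orders). Seating 8 units around a circle gives (7)! arrangements.
So 2 × (7)! = 2 × 5040 = 10080.

10080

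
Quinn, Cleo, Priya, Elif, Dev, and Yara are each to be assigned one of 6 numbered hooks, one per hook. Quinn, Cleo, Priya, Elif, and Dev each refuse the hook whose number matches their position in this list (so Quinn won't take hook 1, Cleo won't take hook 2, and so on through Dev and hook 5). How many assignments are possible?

Let Aᵢ (for 1 ≤ i ≤ 5) be the placements that put person i in their forbidden hook. Any j of these fix j positions, leaving (6−j)! ways to fill the rest, and there are C(5,j) ways to pick which j.
By inclusion–exclusion, the number of valid placements is Σ_{j=0}^{5} (−1)^j C(5,j)·(6−j)!.
Computing: 720 − 600 + 240 − 60 + 10 − 1 = 309.

309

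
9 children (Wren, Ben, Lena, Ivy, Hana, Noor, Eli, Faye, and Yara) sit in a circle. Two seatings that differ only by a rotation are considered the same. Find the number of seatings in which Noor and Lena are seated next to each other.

Treat {Noor, Lena} as one unit (2 internal orders) and seat the resulting 8 units around the table: (7)! circular arrangements.
So 2 × (7)! = 2 × 5040 = 10080.

10080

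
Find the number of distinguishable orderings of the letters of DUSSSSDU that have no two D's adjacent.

Total arrangements of DUSSSSDU: 8!/(4!·2!·2!) = 420.
Arrangements with the D's together: treat DD as one letter, giving (7)!/(4!·2!) = 105.
Hence 420 − 105 = 315.

315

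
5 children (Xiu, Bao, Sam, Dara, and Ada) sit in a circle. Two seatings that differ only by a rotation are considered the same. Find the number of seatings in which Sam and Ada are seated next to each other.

Glue Sam and Ada into a block (2 internal orders). Seating 4 units around a circle gives (3)! arrangements.
So 2 × (3)! = 2 × 6 = 12.

12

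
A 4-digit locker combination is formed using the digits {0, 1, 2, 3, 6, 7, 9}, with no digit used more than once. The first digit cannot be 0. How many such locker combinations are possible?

The first digit has 7−1 = 6 choices (anything except 0).
The remaining 3 digits are filled from the other 6 symbols without repetition: 6 × 5 × 4 = 120.
Total: 6 × 120 = 720.

720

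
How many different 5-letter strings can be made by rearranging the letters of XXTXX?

5

Letter multiplicities in XXTXX: T×1, X×4.
Dividing 5! = 120 by 4! = 24 for the repeated letters gives 5.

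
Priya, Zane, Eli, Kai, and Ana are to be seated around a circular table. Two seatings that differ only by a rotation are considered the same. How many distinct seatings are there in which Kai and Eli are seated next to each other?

12

Glue Kai and Eli into a block (2 internal orders). Seating 4 units around a circle gives (3)! arrangements.
So 2 × (3)! = 2 × 6 = 12.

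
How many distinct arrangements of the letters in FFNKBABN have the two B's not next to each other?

3780

There are 8!/(2!·2!·2!) = 5040 arrangements of FFNKBABN in total.
If the two B's are adjacent, glue them into one block, leaving 7 items to arrange: (7)!/(2!·2!) = 1260 ways.
Hence 5040 − 1260 = 3780.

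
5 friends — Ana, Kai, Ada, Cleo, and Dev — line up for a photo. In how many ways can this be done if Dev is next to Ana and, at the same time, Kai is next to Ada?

24

Treat {Dev,Ana} as one block (2 orders) and {Kai,Ada} as another (2 orders).
That leaves 3 units to arrange: 2 × 2 × 3! = 4 × 6 = 24.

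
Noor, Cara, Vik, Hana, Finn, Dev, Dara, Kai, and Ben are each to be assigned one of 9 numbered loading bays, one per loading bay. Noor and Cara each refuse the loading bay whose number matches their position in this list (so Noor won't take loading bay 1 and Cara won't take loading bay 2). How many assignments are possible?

287280

Let Aᵢ (for i ∈ {1, 2}) be the placements that put person i in their forbidden loading bay. Any j of these fix j positions, leaving (9−j)! ways to fill the rest, and there are C(2,j) ways to pick which j.
By inclusion–exclusion, the number of valid placements is Σ_{j=0}^{2} (−1)^j C(2,j)·(9−j)!.
Computing: 362880 − 80640 + 5040 = 287280.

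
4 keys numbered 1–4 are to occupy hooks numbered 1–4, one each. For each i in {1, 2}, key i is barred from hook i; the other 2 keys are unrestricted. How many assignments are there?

14

Let Aᵢ (for i ∈ {1, 2}) be the placements that put key i in its forbidden hook. Any j of these fix j positions, leaving (4−j)! ways to fill the rest, and there are C(2,j) ways to pick which j.
By inclusion–exclusion, the number of valid placements is Σ_{j=0}^{2} (−1)^j C(2,j)·(4−j)!.
Computing: 24 − 12 + 2 = 14.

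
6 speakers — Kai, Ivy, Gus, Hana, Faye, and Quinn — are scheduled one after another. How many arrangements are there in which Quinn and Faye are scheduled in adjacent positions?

240

Glue Quinn and Faye into one block (2 internal orders), leaving 5 units to arrange in a row.
That gives 2 × 5! = 2 × 120 = 240.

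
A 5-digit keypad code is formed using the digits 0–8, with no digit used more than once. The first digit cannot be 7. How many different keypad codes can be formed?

13440

The first digit has 9−1 = 8 choices (anything except 7).
The remaining 4 digits are filled from the other 8 symbols without repetition: 8 × 7 × 6 × 5 = 1680.
Total: 8 × 1680 = 13440.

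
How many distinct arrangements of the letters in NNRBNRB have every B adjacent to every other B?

Treat the 2 copies of B as a single block. The multiset to arrange is then {BB, N, N, N, R, R}, 6 items in all.
That gives (6)!/(3!·2!) = 60 arrangements.

60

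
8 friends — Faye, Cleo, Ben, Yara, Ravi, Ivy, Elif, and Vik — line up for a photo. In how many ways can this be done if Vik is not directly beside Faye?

30240

There are 8! = 40320 arrangements in all. If Vik and Faye are adjacent, merging them into one block gives 2·(7)! = 10080 arrangements.
So 40320 − 10080 = 30240 arrangements keep them apart.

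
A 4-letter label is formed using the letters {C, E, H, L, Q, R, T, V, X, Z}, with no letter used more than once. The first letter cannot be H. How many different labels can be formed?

4536

The first letter has 10−1 = 9 choices (anything except H).
The remaining 3 letters are filled from the other 9 symbols without repetition: 9 × 8 × 7 = 504.
Total: 9 × 504 = 4536.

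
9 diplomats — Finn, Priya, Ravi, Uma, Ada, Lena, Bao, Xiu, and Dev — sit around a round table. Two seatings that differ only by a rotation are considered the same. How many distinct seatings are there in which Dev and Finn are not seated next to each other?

Without the restriction there are (8)! = 40320 seatings.
Seatings with Dev beside Finn: treat them as a block with 2 internal orders, giving 2 × (7)! = 10080.
Subtracting, 40320 − 10080 = 30240.

30240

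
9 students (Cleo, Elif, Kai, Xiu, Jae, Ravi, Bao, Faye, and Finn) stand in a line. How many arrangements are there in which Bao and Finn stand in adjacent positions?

80640

Place the 7 others and the Bao-Finn pair as 8 objects in a line; the pair has 2 internal arrangements.
So the count is 2·(8)! = 80640.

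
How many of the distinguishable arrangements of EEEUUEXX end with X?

105

Fix X in the last position and arrange the remaining 7 letters.
Those 7 letters have E appearing 4 times and U appearing twice, giving (7)!/(4!·2!) = 105.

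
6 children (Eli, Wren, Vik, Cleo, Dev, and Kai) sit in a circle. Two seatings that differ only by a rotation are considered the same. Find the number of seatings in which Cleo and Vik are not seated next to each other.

72

All circular seatings of 6 people number (5)! = 120.
Those with Cleo next to Vik: fuse the pair into one unit and seat 5 units around a circle — 2·(4)! = 48.
Subtracting, 120 − 48 = 72.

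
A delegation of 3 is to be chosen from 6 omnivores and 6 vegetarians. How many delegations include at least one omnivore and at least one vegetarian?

180

With no constraint there are C(12,3) = 220 possible selections.
Selections missing a whole group: no omnivores → C(6,3) = 20; no vegetarians → C(6,3) = 20.
Both groups omitted at once is impossible, so 220 − 40 = 180.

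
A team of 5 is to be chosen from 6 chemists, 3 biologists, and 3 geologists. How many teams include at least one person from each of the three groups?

Unrestricted: C(12,5) = 792 ways to pick any 5 of the 12.
Subtract selections that omit an entire group: no chemists → C(6,5) = 6; no biologists → C(9,5) = 126; no geologists → C(9,5) = 126.
Add back selections omitting two groups (i.e. drawn from a single group): C(6,5) + C(3,5) + C(3,5) = 6.
By inclusion–exclusion: 792 − 258 + 6 = 540.

540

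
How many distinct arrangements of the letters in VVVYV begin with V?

4

Fix V in the first position and arrange the remaining 4 letters.
Those 4 letters have V appearing 3 times, giving (4)!/(3!) = 4.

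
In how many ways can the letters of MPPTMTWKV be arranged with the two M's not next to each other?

35280

Total arrangements of MPPTMTWKV: 9!/(2!·2!·2!) = 45360.
Arrangements with the M's together: treat MM as one letter, giving (8)!/(2!·2!) = 10080.
Subtracting, 45360 − 10080 = 35280 arrangements keep the M's apart.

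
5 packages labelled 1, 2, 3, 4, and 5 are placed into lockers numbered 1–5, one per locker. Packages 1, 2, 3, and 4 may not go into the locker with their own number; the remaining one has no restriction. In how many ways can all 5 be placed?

53

Let Aᵢ (for 1 ≤ i ≤ 4) be the placements that put package i in its forbidden locker. Any j of these fix j positions, leaving (5−j)! ways to fill the rest, and there are C(4,j) ways to pick which j.
By inclusion–exclusion, the number of valid placements is Σ_{j=0}^{4} (−1)^j C(4,j)·(5−j)!.
Computing: 120 − 96 + 36 − 8 + 1 = 53.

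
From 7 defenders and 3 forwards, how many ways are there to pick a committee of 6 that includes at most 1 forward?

70

Split by how many forwards are chosen (0 through 1).
Sum: C(3,0)·C(7,6) + C(3,1)·C(7,5) = 7 + 63 = 70.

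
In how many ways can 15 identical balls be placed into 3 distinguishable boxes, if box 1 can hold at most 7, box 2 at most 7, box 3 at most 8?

36

Without the upper bounds there are C(17,2) = 136 ways to split 15 among 3 boxes.
Subtract solutions that violate a single cap (substitute x_i' = x_i − (cap_i+1)): x_1 ≥ 8 gives C(9,2) = 36; x_2 ≥ 8 gives C(9,2) = 36; x_3 ≥ 9 gives C(8,2) = 28. Together 100.
No two caps can be exceeded simultaneously, so the pair terms are all 0.
By inclusion–exclusion the count is 136 − 100 + 0 = 36.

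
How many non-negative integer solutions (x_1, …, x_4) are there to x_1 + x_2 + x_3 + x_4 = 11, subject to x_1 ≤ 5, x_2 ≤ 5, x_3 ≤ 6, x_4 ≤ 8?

207

By stars and bars, unrestricted non-negative solutions to x_1+…+x_4 = 11 number C(11+3,3) = 364.
Subtract solutions that violate a single cap (substitute x_i' = x_i − (cap_i+1)): x_1 ≥ 6 gives C(8,3) = 56; x_2 ≥ 6 gives C(8,3) = 56; x_3 ≥ 7 gives C(7,3) = 35; x_4 ≥ 9 gives C(5,3) = 10. Together 157.
No two caps can be exceeded simultaneously, so the pair terms are all 0.
By inclusion–exclusion the count is 364 − 157 + 0 = 207.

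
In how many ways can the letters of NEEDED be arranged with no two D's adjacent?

40

There are 6!/(3!·2!) = 60 arrangements of NEEDED in total.
Arrangements with the D's together: treat DD as one letter, giving (5)!/(3!) = 20.
Hence 60 − 20 = 40.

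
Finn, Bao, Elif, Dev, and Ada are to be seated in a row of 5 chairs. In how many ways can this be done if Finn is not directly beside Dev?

Of the 5! = 120 arrangements, those with Finn and Dev adjacent number 2 × 4! = 48 (treat the pair as a block with 2 internal orders).
Complementary counting: 120 − 48 = 72.

72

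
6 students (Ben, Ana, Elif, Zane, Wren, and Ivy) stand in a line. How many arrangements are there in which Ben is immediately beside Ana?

240

Treat {Ben, Ana} as a single unit. There are 5 units to order, and the pair itself can be ordered 2 ways.
That gives 2 × 5! = 2 × 120 = 240.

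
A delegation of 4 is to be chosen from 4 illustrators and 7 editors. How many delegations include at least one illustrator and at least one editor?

294

With no constraint there are C(11,4) = 330 possible selections.
Selections missing a whole group: no illustrators → C(7,4) = 35; no editors → C(4,4) = 1.
Both groups omitted at once is impossible, so 330 − 36 = 294.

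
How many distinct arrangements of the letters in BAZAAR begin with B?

Fix B in the first position and arrange the remaining 5 letters.
Those 5 letters have A appearing 3 times, giving (5)!/(3!) = 20.

20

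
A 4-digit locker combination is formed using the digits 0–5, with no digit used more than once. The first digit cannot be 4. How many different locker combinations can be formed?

The first digit has 6−1 = 5 choices (anything except 4).
The remaining 3 digits are filled from the other 5 symbols without repetition: 5 × 4 × 3 = 60.
Total: 5 × 60 = 300.

300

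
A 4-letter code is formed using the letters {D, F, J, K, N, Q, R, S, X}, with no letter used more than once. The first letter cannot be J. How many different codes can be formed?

2688

The first letter has 9−1 = 8 choices (anything except J).
The remaining 3 letters are filled from the other 8 symbols without repetition: 8 × 7 × 6 = 336.
Total: 8 × 336 = 2688.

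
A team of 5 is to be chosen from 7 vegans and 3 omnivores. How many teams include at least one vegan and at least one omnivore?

Unrestricted: C(10,5) = 252 ways to pick any 5 of the 10.
Subtract selections that omit an entire group: no vegans → C(3,5) = 0; no omnivores → C(7,5) = 21.
Both groups omitted at once is impossible, so 252 − 21 = 231.

231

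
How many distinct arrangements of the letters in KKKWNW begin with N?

With the first slot taken by N, it remains to arrange the other 5 letters (KKKWW).
Those 5 letters have K appearing 3 times and W appearing twice, giving (5)!/(3!·2!) = 10.

10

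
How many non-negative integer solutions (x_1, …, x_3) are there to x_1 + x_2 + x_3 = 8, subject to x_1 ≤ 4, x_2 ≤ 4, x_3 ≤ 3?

10

By stars and bars, unrestricted non-negative solutions to x_1+…+x_3 = 8 number C(8+2,2) = 45.
Subtract solutions that violate a single cap (substitute x_i' = x_i − (cap_i+1)): x_1 ≥ 5 gives C(5,2) = 10; x_2 ≥ 5 gives C(5,2) = 10; x_3 ≥ 4 gives C(6,2) = 15. Together 35.
No two caps can be exceeded simultaneously, so the pair terms are all 0.
By inclusion–exclusion the count is 45 − 35 + 0 = 10.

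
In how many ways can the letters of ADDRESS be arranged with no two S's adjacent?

900

Total arrangements of ADDRESS: 7!/(2!·2!) = 1260.
If the two S's are adjacent, glue them into one block, leaving 6 items to arrange: (6)!/(2!) = 360 ways.
Subtracting, 1260 − 360 = 900 arrangements keep the S's apart.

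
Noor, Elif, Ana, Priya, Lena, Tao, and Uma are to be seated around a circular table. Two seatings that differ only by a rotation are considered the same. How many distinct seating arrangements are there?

Around a circle, 7 distinct people have 7!/7 = (6)! = 720 rotationally distinct seatings.

720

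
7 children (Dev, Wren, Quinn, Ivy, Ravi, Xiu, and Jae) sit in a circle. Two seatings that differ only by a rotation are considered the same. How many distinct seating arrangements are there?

Seat Dev anywhere (absorbing the rotational symmetry), then permute the other 6: (6)! = 720.

720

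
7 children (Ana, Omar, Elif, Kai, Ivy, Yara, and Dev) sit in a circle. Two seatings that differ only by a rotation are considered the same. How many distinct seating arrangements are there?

720

Seat Ana anywhere (absorbing the rotational symmetry), then permute the other 6: (6)! = 720.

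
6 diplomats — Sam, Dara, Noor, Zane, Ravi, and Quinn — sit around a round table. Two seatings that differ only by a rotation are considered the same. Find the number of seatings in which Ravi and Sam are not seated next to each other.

All circular seatings of 6 people number (5)! = 120.
Seatings with Ravi beside Sam: treat them as a block with 2 internal orders, giving 2 × (4)! = 48.
Subtracting, 120 − 48 = 72.

72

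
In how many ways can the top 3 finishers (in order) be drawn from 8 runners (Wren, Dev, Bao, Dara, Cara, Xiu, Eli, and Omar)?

There are 8 choices for 1st place, 7 for 2nd, and 6 for 3rd.
That gives 8 × 7 × 6 = 336.

336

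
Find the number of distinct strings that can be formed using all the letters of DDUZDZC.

420

Letter multiplicities in DDUZDZC: C×1, D×3, U×1, Z×2.
The number of distinct arrangements is 7!/(3!·2!) = 5040/12 = 420.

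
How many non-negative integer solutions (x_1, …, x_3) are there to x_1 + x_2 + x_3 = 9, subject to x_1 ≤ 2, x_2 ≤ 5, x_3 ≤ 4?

6

Ignoring the caps, the number of non-negative solutions to x_1+…+x_3 = 9 is C(11,2) = 55.
Subtract solutions that violate a single cap (substitute x_i' = x_i − (cap_i+1)): x_1 ≥ 3 gives C(8,2) = 28; x_2 ≥ 6 gives C(5,2) = 10; x_3 ≥ 5 gives C(6,2) = 15. Together 53.
Add back pairs where two caps are both exceeded: 1 + 3 + 0 = 4.
By inclusion–exclusion the count is 55 − 53 + 4 = 6.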